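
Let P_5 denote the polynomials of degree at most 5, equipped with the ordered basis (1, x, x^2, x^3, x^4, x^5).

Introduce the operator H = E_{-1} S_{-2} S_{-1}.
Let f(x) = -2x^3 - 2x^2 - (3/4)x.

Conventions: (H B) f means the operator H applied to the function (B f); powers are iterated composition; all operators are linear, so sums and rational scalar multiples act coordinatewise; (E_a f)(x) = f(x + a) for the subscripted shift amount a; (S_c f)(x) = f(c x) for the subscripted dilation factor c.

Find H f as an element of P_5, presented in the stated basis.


g(x) = -16x^3 + 40x^2 - (67/2)x + 19/2

S_{-1} f = 2x^3 - 2x^2 + (3/4)x
S_{-2} S_{-1} f = -16x^3 - 8x^2 - (3/2)x
E_{-1} S_{-2} S_{-1} f = -16x^3 + 40x^2 - (67/2)x + 19/2


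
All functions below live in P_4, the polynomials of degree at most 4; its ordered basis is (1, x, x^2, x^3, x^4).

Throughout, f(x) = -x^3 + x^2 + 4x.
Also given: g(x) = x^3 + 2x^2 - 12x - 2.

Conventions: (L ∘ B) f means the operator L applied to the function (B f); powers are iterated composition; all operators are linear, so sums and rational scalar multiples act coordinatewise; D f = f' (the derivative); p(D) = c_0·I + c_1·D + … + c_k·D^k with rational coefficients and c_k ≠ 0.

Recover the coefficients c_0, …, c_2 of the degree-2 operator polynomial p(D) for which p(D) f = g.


c_0 = -1, c_1 = -1, c_2 = 1

D^0 f = -x^3 + x^2 + 4x
D^1 f = -3x^2 + 2x + 4
D^2 f = -6x + 2
matching coefficients of g against c_0 f + c_1 Df + … from the top degree down determines the c_i
solution: c_0 = -1, c_1 = -1, c_2 = 1


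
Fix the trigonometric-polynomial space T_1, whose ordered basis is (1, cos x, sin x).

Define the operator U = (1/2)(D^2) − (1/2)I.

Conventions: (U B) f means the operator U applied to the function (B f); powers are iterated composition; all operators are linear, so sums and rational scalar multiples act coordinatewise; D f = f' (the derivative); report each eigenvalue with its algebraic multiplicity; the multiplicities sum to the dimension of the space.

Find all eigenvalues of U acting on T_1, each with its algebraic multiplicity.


image of 1: -1/2
image of cos x: -cos x
image of sin x: -sin x
the matrix is diagonal; its diagonal is (-1/2, -1, -1)
for a triangular matrix the eigenvalues are the diagonal entries, with algebraic multiplicity their repetition count

λ = -1 (multiplicity 2), λ = -1/2 (multiplicity 1)


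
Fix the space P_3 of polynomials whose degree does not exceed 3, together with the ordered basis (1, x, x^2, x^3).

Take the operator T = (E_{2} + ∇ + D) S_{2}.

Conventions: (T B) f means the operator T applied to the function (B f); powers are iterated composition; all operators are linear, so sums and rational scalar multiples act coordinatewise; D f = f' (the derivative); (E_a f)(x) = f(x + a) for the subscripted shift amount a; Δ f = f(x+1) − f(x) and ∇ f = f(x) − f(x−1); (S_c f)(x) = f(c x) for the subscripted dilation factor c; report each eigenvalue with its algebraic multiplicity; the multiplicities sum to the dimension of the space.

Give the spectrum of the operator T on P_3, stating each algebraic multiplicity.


image of 1: 1
image of x: 2x + 8
image of x^2: 4x^2 + 32x + 12
image of x^3: 8x^3 + 96x^2 + 72x + 72
the matrix is upper triangular; its diagonal is (1, 2, 4, 8)
for a triangular matrix the eigenvalues are the diagonal entries, with algebraic multiplicity their repetition count

λ = 1 (multiplicity 1), λ = 2 (multiplicity 1), λ = 4 (multiplicity 1), λ = 8 (multiplicity 1)


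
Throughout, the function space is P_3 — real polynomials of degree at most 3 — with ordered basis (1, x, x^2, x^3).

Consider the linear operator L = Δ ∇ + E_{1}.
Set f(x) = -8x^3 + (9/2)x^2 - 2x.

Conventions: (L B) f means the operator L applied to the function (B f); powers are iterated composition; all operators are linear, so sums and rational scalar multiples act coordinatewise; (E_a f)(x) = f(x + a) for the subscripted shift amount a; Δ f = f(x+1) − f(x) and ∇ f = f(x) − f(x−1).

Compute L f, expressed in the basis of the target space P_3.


∇ f = -24x^2 + 33x - 29/2
Δ ∇ f = -48x + 9
E_{1} f = -8x^3 - (39/2)x^2 - 17x - 11/2
(Δ ∇ + E_{1}) f = -8x^3 - (39/2)x^2 - 65x + 7/2

g(x) = -8x^3 - (39/2)x^2 - 65x + 7/2


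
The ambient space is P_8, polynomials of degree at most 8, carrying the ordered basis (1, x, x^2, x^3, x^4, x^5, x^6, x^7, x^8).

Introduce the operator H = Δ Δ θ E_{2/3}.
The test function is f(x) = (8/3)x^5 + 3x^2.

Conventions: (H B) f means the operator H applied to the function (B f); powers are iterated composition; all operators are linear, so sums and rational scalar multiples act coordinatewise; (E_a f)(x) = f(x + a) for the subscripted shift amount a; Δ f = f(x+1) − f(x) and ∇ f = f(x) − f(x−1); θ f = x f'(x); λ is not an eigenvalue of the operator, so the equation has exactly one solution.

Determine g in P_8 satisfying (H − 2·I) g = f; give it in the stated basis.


write g with unknown coordinates in the stated basis and equate coefficients in (H − 2·I) g = f
solving from the highest basis element down gives g = -(4/3)x^5 - (200/3)x^3 - (1849/6)x^2 - 1100x - 143263/81
check: H g = -(400/3)x^3 - (1840/3)x^2 - 2200x - 286526/81
so H g − 2·g = (8/3)x^5 + 3x^2 = f ✓

g(x) = -(4/3)x^5 - (200/3)x^3 - (1849/6)x^2 - 1100x - 143263/81


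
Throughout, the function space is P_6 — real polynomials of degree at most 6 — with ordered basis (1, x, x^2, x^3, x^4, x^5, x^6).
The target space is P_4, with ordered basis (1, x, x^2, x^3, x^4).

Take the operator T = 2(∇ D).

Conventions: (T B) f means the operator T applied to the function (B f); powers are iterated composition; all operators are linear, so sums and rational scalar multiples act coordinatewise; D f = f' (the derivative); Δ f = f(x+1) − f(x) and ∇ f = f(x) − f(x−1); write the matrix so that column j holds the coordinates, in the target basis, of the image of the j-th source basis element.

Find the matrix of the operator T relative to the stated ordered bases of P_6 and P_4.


image of 1: 0
image of x: 0
image of x^2: 4
image of x^3: 12x - 6
image of x^4: 24x^2 - 24x + 8
image of x^5: 40x^3 - 60x^2 + 40x - 10
image of x^6: 60x^4 - 120x^3 + 120x^2 - 60x + 12
each image's coordinates form column j of the matrix

the matrix is [[0, 0, 4, -6, 8, -10, 12]; [0, 0, 0, 12, -24, 40, -60]; [0, 0, 0, 0, 24, -60, 120]; [0, 0, 0, 0, 0, 40, -120]; [0, 0, 0, 0, 0, 0, 60]] (rows listed top to bottom)


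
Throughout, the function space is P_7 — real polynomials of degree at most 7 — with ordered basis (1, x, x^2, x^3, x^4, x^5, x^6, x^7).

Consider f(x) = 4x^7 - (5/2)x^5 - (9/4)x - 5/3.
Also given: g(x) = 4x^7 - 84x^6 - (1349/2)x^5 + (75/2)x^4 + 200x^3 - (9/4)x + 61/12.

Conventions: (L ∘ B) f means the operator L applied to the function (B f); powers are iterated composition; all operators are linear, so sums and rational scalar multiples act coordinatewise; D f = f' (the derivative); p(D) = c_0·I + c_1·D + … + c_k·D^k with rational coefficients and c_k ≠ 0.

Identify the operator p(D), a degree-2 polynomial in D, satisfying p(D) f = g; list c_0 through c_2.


c_0 = 1, c_1 = -3, c_2 = -4

D^0 f = 4x^7 - (5/2)x^5 - (9/4)x - 5/3
D^1 f = 28x^6 - (25/2)x^4 - 9/4
D^2 f = 168x^5 - 50x^3
matching coefficients of g against c_0 f + c_1 Df + … from the top degree down determines the c_i
solution: c_0 = 1, c_1 = -3, c_2 = -4


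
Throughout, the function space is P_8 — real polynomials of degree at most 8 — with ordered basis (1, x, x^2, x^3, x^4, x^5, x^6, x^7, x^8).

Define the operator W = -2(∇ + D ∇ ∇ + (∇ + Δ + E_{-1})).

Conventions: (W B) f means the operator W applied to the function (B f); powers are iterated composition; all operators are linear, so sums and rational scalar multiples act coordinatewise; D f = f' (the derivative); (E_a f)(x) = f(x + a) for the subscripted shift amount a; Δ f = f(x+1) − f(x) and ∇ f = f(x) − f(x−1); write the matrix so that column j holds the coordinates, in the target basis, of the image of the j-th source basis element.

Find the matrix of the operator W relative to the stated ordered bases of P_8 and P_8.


the matrix is [[-2, -4, 0, -16, 48, -144, 360, -872, 2016]; [0, -2, -8, 0, -64, 240, -864, 2520, -6976]; [0, 0, -2, -12, 0, -160, 720, -3024, 10080]; [0, 0, 0, -2, -16, 0, -320, 1680, -8064]; [0, 0, 0, 0, -2, -20, 0, -560, 3360]; [0, 0, 0, 0, 0, -2, -24, 0, -896]; [0, 0, 0, 0, 0, 0, -2, -28, 0]; [0, 0, 0, 0, 0, 0, 0, -2, -32]; [0, 0, 0, 0, 0, 0, 0, 0, -2]] (rows listed top to bottom)

image of 1: -2
image of x: -2x - 4
image of x^2: -2x^2 - 8x
image of x^3: -2x^3 - 12x^2 - 16
image of x^4: -2x^4 - 16x^3 - 64x + 48
image of x^5: -2x^5 - 20x^4 - 160x^2 + 240x - 144
image of x^6: -2x^6 - 24x^5 - 320x^3 + 720x^2 - 864x + 360
image of x^7: -2x^7 - 28x^6 - 560x^4 + 1680x^3 - 3024x^2 + 2520x - 872
image of x^8: -2x^8 - 32x^7 - 896x^5 + 3360x^4 - 8064x^3 + 10080x^2 - 6976x + 2016
each image's coordinates form column j of the matrix


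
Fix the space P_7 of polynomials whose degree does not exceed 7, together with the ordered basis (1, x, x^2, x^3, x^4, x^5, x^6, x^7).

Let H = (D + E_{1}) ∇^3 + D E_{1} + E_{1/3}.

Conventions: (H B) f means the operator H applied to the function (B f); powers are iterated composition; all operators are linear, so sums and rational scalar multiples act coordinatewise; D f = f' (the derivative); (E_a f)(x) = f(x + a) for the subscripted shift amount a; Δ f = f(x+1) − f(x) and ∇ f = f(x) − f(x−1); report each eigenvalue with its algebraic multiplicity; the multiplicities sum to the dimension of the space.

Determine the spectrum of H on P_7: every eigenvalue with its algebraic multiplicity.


image of 1: 1
image of x: x + 4/3
image of x^2: x^2 + (8/3)x + 19/9
image of x^3: x^3 + 4x^2 + (19/3)x + 244/27
image of x^4: x^4 + (16/3)x^3 + (38/3)x^2 + (976/27)x + 1297/81
image of x^5: x^5 + (20/3)x^4 + (190/9)x^3 + (2440/27)x^2 + (6485/81)x - 35234/243
image of x^6: x^6 + 8x^5 + (95/3)x^4 + (4880/27)x^3 + (6485/27)x^2 - (70468/81)x + 616735/729
image of x^7: x^7 + (28/3)x^6 + (133/3)x^5 + (8540/27)x^4 + (45395/81)x^3 - (246638/81)x^2 + (4317145/729)x - 7975988/2187
the matrix is upper triangular; its diagonal is (1, 1, 1, 1, 1, 1, 1, 1)
for a triangular matrix the eigenvalues are the diagonal entries, with algebraic multiplicity their repetition count

λ = 1 (multiplicity 8)


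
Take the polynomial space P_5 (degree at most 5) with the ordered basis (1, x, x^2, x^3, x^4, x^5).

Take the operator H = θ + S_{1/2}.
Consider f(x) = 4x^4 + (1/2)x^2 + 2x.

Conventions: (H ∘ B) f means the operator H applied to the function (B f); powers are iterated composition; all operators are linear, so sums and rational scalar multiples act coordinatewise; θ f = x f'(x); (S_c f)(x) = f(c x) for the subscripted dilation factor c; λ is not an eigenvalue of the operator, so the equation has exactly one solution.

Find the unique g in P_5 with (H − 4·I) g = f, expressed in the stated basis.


write g with unknown coordinates in the stated basis and equate coefficients in (H − 4·I) g = f
solving from the highest basis element down gives g = 64x^4 - (2/7)x^2 - (4/5)x
check: H g = 260x^4 - (9/14)x^2 - (6/5)x
so H g − 4·g = 4x^4 + (1/2)x^2 + 2x = f ✓

the result is g(x) = 64x^4 - (2/7)x^2 - (4/5)x


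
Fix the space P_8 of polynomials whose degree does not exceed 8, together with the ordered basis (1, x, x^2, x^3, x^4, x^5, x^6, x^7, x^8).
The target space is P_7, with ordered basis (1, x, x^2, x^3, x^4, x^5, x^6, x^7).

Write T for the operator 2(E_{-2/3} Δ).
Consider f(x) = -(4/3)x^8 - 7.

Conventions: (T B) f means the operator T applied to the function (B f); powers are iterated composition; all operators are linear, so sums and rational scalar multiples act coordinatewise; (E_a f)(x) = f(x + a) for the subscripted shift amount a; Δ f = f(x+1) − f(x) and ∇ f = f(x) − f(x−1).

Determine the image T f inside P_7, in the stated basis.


Δ f = -(32/3)x^7 - (112/3)x^6 - (224/3)x^5 - (280/3)x^4 - (224/3)x^3 - (112/3)x^2 - (32/3)x - 4/3
E_{-2/3} Δ f = -(32/3)x^7 + (112/9)x^6 - (224/9)x^5 + (1400/81)x^4 - (2464/243)x^3 + (784/243)x^2 - (1376/2187)x + 340/6561
(2(E_{-2/3} Δ)) f = -(64/3)x^7 + (224/9)x^6 - (448/9)x^5 + (2800/81)x^4 - (4928/243)x^3 + (1568/243)x^2 - (2752/2187)x + 680/6561

the image equals g(x) = -(64/3)x^7 + (224/9)x^6 - (448/9)x^5 + (2800/81)x^4 - (4928/243)x^3 + (1568/243)x^2 - (2752/2187)x + 680/6561


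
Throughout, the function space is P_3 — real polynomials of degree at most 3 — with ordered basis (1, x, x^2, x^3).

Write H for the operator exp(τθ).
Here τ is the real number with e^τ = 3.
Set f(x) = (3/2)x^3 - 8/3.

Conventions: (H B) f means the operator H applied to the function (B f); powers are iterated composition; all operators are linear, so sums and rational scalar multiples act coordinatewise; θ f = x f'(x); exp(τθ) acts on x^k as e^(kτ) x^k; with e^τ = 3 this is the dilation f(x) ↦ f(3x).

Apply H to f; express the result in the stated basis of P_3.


exp(τθ) x^k = e^(kτ) x^k; with e^τ = 3 this sends x^k to 3^k x^k
x^3 ↦ 27 x^3
applying this coordinatewise to f: exp(τθ) f = (81/2)x^3 - 8/3

the result is g(x) = (81/2)x^3 - 8/3


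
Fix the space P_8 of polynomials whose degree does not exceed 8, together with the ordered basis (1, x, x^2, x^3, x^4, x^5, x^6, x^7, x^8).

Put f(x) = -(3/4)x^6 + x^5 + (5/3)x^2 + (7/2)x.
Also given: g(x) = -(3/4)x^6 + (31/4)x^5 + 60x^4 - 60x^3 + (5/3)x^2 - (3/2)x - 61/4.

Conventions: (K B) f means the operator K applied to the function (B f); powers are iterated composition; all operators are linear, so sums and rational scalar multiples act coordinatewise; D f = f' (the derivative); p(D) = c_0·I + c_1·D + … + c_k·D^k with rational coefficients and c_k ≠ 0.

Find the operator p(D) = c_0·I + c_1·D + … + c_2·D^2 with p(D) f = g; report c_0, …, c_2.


p(D) = I − (3/2)·D − 3·D^2, i.e. c_0 = 1, c_1 = -3/2, c_2 = -3

D^0 f = -(3/4)x^6 + x^5 + (5/3)x^2 + (7/2)x
D^1 f = -(9/2)x^5 + 5x^4 + (10/3)x + 7/2
D^2 f = -(45/2)x^4 + 20x^3 + 10/3
matching coefficients of g against c_0 f + c_1 Df + … from the top degree down determines the c_i
solution: c_0 = 1, c_1 = -3/2, c_2 = -3


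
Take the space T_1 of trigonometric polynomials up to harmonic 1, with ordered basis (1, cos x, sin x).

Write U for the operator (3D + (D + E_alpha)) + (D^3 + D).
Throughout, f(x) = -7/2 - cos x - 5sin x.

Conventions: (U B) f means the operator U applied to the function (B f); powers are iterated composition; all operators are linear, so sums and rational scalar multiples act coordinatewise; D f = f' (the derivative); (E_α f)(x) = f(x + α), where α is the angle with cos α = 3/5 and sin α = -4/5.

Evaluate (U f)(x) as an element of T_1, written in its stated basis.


g(x) = -7/2 - (83/5)cos x + (1/5)sin x

D f = -5cos x + sin x
(3D) f = -15cos x + 3sin x
D f = -5cos x + sin x
E_alpha f = -7/2 + (17/5)cos x - (19/5)sin x
(D + E_alpha) f = -7/2 - (8/5)cos x - (14/5)sin x
(3D + (D + E_alpha)) f = -7/2 - (83/5)cos x + (1/5)sin x
D f = -5cos x + sin x
D D f = cos x + 5sin x
D D D f = 5cos x - sin x
D f = -5cos x + sin x
(D^3 + D) f = 0
((3D + (D + E_alpha)) + (D^3 + D)) f = -7/2 - (83/5)cos x + (1/5)sin x


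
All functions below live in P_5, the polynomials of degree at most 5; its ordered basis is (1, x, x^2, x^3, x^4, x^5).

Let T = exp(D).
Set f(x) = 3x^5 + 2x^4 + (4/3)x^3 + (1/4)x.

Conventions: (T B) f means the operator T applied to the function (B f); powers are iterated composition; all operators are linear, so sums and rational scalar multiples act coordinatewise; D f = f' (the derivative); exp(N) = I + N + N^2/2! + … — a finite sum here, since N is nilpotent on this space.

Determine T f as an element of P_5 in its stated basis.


order-1 term: 15x^4 + 8x^3 + 4x^2 + 1/4
order-2 term: 30x^3 + 12x^2 + 4x
order-3 term: 30x^2 + 8x + 4/3
order-4 term: 15x + 2
order-5 term: 3
the series for exp(D) f terminates at order 5
exp(D) f = 3x^5 + 17x^4 + (118/3)x^3 + 46x^2 + (109/4)x + 79/12

the result is g(x) = 3x^5 + 17x^4 + (118/3)x^3 + 46x^2 + (109/4)x + 79/12


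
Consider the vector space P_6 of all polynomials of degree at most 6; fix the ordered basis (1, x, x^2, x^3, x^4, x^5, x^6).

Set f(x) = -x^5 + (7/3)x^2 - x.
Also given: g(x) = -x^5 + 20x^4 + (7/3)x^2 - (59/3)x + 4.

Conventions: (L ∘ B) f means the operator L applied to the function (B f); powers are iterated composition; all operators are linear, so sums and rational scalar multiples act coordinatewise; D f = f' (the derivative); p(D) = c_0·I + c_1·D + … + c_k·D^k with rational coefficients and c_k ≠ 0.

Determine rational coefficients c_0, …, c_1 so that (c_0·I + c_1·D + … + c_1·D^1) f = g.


c_0 = 1, c_1 = -4

D^0 f = -x^5 + (7/3)x^2 - x
D^1 f = -5x^4 + (14/3)x - 1
matching coefficients of g against c_0 f + c_1 Df + … from the top degree down determines the c_i
solution: c_0 = 1, c_1 = -4


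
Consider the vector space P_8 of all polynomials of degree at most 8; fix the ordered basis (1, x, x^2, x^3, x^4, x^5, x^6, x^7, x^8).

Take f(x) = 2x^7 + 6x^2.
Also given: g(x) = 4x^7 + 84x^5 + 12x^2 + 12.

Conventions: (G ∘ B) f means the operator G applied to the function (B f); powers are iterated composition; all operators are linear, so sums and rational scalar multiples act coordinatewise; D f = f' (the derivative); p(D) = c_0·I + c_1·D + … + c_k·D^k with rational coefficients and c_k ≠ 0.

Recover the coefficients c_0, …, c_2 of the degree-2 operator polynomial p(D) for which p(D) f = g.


D^0 f = 2x^7 + 6x^2
D^1 f = 14x^6 + 12x
D^2 f = 84x^5 + 12
matching coefficients of g against c_0 f + c_1 Df + … from the top degree down determines the c_i
solution: c_0 = 2, c_1 = 0, c_2 = 1

c_0 = 2, c_1 = 0, c_2 = 1


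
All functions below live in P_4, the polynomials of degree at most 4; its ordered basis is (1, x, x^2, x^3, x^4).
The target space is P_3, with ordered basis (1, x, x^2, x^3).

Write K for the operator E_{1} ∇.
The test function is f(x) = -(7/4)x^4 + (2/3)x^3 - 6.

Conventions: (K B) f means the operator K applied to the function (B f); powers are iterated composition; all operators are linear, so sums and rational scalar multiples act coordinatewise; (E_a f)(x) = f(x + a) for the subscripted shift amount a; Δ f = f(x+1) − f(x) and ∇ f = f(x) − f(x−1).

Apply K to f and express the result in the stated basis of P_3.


∇ f = -7x^3 + (25/2)x^2 - 9x + 29/12
E_{1} ∇ f = -7x^3 - (17/2)x^2 - 5x - 13/12

the result is g(x) = -7x^3 - (17/2)x^2 - 5x - 13/12


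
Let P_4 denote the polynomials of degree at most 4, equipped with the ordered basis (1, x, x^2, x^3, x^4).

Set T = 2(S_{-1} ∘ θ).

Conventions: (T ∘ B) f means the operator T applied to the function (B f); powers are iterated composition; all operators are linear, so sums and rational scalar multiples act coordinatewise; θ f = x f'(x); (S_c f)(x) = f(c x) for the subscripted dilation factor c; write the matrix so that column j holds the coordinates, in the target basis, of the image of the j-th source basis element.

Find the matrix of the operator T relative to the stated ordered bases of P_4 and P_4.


the matrix is [[0, 0, 0, 0, 0]; [0, -2, 0, 0, 0]; [0, 0, 4, 0, 0]; [0, 0, 0, -6, 0]; [0, 0, 0, 0, 8]] (rows listed top to bottom)

image of 1: 0
image of x: -2x
image of x^2: 4x^2
image of x^3: -6x^3
image of x^4: 8x^4
each image's coordinates form column j of the matrix


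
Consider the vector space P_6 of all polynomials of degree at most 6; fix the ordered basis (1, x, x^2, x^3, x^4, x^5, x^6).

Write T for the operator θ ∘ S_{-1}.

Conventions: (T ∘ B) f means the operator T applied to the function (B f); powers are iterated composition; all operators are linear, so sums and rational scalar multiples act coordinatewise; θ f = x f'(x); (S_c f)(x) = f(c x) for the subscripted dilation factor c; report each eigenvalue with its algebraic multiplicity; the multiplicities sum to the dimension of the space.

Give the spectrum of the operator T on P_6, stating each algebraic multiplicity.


λ = -5 (multiplicity 1), λ = -3 (multiplicity 1), λ = -1 (multiplicity 1), λ = 0 (multiplicity 1), λ = 2 (multiplicity 1), λ = 4 (multiplicity 1), λ = 6 (multiplicity 1)

image of 1: 0
image of x: -x
image of x^2: 2x^2
image of x^3: -3x^3
image of x^4: 4x^4
image of x^5: -5x^5
image of x^6: 6x^6
the matrix is upper triangular; its diagonal is (0, -1, 2, -3, 4, -5, 6)
for a triangular matrix the eigenvalues are the diagonal entries, with algebraic multiplicity their repetition count


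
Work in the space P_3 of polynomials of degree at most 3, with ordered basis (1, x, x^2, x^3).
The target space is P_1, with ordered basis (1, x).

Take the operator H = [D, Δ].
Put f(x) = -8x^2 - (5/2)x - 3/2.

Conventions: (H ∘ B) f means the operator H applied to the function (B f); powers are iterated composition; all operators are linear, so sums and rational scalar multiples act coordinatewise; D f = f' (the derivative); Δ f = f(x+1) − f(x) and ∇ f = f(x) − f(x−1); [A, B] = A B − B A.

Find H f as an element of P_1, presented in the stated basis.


the result is g(x) = 0

Δ f = -16x - 21/2
D Δ f = -16
D f = -16x - 5/2
Δ D f = -16
[D, Δ] f = 0


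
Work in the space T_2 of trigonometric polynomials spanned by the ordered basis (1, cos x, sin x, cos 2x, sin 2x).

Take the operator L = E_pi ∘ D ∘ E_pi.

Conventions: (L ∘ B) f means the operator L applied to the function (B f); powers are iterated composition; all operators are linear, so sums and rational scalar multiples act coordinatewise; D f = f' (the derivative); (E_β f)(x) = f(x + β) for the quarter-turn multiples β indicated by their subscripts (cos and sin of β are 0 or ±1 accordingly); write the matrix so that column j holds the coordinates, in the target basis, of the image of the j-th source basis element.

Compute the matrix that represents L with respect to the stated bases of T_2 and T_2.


image of 1: 0
image of cos x: -sin x
image of sin x: cos x
image of cos 2x: -2sin 2x
image of sin 2x: 2cos 2x
each image's coordinates form column j of the matrix

the matrix is [[0, 0, 0, 0, 0]; [0, 0, 1, 0, 0]; [0, -1, 0, 0, 0]; [0, 0, 0, 0, 2]; [0, 0, 0, -2, 0]] (rows listed top to bottom)


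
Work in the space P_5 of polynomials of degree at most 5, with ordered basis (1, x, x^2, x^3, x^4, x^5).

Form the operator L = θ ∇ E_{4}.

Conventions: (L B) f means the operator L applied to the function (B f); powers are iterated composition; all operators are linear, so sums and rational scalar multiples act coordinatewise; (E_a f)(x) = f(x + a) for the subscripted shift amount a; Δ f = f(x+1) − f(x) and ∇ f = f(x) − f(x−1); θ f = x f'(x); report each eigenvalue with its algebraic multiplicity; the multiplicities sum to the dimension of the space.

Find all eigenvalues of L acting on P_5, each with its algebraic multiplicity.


λ = 0 (multiplicity 6)

image of 1: 0
image of x: 0
image of x^2: 2x
image of x^3: 6x^2 + 21x
image of x^4: 12x^3 + 84x^2 + 148x
image of x^5: 20x^4 + 210x^3 + 740x^2 + 875x
the matrix is upper triangular; its diagonal is (0, 0, 0, 0, 0, 0)
for a triangular matrix the eigenvalues are the diagonal entries, with algebraic multiplicity their repetition count


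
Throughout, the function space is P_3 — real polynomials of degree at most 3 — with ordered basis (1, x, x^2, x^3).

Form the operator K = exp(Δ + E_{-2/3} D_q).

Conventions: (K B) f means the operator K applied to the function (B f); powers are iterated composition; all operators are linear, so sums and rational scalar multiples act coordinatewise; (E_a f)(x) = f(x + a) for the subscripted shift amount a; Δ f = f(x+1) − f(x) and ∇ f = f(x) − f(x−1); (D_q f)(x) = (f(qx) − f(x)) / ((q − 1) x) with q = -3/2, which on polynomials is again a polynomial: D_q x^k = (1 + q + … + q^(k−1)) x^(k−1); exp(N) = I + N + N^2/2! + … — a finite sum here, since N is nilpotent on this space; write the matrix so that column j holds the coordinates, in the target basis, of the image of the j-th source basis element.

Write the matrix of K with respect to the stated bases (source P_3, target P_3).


the matrix is [[1, 2, 17/6, 575/72]; [0, 1, 3/2, 203/48]; [0, 0, 1, 19/4]; [0, 0, 0, 1]] (rows listed top to bottom)

image of 1: 1
image of x: x + 2
image of x^2: x^2 + (3/2)x + 17/6
image of x^3: x^3 + (19/4)x^2 + (203/48)x + 575/72
each image's coordinates form column j of the matrix


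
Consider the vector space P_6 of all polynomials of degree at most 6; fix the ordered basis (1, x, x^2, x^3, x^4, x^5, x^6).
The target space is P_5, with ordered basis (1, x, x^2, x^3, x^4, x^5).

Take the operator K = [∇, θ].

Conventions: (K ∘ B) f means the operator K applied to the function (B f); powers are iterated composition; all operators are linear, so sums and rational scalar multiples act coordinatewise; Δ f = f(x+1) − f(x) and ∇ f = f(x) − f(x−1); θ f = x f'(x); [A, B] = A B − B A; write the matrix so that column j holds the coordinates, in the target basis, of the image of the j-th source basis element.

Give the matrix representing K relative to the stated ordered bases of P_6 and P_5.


image of 1: 0
image of x: 1
image of x^2: 2x - 2
image of x^3: 3x^2 - 6x + 3
image of x^4: 4x^3 - 12x^2 + 12x - 4
image of x^5: 5x^4 - 20x^3 + 30x^2 - 20x + 5
image of x^6: 6x^5 - 30x^4 + 60x^3 - 60x^2 + 30x - 6
each image's coordinates form column j of the matrix

the matrix is [[0, 1, -2, 3, -4, 5, -6]; [0, 0, 2, -6, 12, -20, 30]; [0, 0, 0, 3, -12, 30, -60]; [0, 0, 0, 0, 4, -20, 60]; [0, 0, 0, 0, 0, 5, -30]; [0, 0, 0, 0, 0, 0, 6]] (rows listed top to bottom)


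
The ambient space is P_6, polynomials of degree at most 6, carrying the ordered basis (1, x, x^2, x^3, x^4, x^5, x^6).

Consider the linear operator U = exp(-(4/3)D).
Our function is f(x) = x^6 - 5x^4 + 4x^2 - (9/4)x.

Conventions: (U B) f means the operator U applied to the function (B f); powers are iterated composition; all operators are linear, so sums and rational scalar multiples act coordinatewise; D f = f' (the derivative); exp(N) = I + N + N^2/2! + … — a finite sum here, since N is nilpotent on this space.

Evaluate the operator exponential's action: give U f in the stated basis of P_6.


order-1 term: -8x^5 + (80/3)x^3 - (32/3)x + 3
order-2 term: (80/3)x^4 - (160/3)x^2 + 64/9
order-3 term: -(1280/27)x^3 + (1280/27)x
order-4 term: (1280/27)x^2 - 1280/81
order-5 term: -(2048/81)x
order-6 term: 4096/729
the series for exp(-(4/3)D) f terminates at order 6
exp(-(4/3)D) f = x^6 - 8x^5 + (65/3)x^4 - (560/27)x^3 - (52/27)x^2 + (2983/324)x - 53/729

g(x) = x^6 - 8x^5 + (65/3)x^4 - (560/27)x^3 - (52/27)x^2 + (2983/324)x - 53/729


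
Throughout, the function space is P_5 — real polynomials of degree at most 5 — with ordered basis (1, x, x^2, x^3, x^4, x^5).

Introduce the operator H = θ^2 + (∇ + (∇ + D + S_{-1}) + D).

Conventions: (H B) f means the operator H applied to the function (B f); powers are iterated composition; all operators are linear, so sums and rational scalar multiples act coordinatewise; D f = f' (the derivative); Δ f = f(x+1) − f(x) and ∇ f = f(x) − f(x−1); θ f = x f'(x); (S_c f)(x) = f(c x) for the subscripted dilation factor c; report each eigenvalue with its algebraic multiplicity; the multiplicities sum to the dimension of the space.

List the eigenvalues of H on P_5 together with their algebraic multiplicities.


λ = 0 (multiplicity 1), λ = 1 (multiplicity 1), λ = 5 (multiplicity 1), λ = 8 (multiplicity 1), λ = 17 (multiplicity 1), λ = 24 (multiplicity 1)

image of 1: 1
image of x: 4
image of x^2: 5x^2 + 8x - 2
image of x^3: 8x^3 + 12x^2 - 6x + 2
image of x^4: 17x^4 + 16x^3 - 12x^2 + 8x - 2
image of x^5: 24x^5 + 20x^4 - 20x^3 + 20x^2 - 10x + 2
the matrix is upper triangular; its diagonal is (1, 0, 5, 8, 17, 24)
for a triangular matrix the eigenvalues are the diagonal entries, with algebraic multiplicity their repetition count


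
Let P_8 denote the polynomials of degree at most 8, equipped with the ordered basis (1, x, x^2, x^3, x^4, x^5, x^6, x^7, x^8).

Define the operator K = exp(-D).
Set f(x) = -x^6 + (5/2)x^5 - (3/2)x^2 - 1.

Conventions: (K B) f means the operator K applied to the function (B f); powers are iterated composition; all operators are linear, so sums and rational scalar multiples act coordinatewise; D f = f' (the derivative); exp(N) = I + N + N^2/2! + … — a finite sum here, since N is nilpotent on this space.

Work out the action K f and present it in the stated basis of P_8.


order-1 term: 6x^5 - (25/2)x^4 + 3x
order-2 term: -15x^4 + 25x^3 - 3/2
order-3 term: 20x^3 - 25x^2
order-4 term: -15x^2 + (25/2)x
order-5 term: 6x - 5/2
order-6 term: -1
the series for exp(-D) f terminates at order 6
exp(-D) f = -x^6 + (17/2)x^5 - (55/2)x^4 + 45x^3 - (83/2)x^2 + (43/2)x - 6

g(x) = -x^6 + (17/2)x^5 - (55/2)x^4 + 45x^3 - (83/2)x^2 + (43/2)x - 6


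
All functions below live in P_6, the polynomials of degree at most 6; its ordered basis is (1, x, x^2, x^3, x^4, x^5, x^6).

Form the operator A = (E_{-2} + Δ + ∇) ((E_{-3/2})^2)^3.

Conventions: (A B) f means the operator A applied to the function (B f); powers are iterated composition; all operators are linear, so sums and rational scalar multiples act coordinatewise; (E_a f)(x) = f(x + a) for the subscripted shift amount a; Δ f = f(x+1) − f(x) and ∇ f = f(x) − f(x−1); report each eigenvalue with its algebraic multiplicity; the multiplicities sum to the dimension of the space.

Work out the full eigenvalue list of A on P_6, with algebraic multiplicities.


λ = 1 (multiplicity 7)

image of 1: 1
image of x: x - 9
image of x^2: x^2 - 18x + 85
image of x^3: x^3 - 27x^2 + 255x - 843
image of x^4: x^4 - 36x^3 + 510x^2 - 3372x + 8737
image of x^5: x^5 - 45x^4 + 850x^3 - 8430x^2 + 43685x - 93819
image of x^6: x^6 - 54x^5 + 1275x^4 - 16860x^3 + 131055x^2 - 562914x + 1033705
the matrix is upper triangular; its diagonal is (1, 1, 1, 1, 1, 1, 1)
for a triangular matrix the eigenvalues are the diagonal entries, with algebraic multiplicity their repetition count


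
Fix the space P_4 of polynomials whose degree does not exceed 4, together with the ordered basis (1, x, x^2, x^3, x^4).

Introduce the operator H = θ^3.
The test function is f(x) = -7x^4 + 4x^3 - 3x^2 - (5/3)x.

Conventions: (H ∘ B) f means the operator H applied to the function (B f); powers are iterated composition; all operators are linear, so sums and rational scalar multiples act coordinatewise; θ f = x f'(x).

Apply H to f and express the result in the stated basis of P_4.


θ f = -28x^4 + 12x^3 - 6x^2 - (5/3)x
θ θ f = -112x^4 + 36x^3 - 12x^2 - (5/3)x
θ θ θ f = -448x^4 + 108x^3 - 24x^2 - (5/3)x

g(x) = -448x^4 + 108x^3 - 24x^2 - (5/3)x


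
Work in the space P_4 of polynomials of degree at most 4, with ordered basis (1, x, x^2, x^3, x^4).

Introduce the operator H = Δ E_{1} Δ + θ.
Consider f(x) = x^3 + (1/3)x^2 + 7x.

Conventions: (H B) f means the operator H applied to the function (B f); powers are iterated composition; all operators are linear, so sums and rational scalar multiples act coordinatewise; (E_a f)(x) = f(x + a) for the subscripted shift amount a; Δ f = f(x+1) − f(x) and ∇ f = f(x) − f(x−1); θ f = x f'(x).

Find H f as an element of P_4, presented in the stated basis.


g(x) = 3x^3 + (2/3)x^2 + 13x + 38/3

Δ f = 3x^2 + (11/3)x + 25/3
E_{1} Δ f = 3x^2 + (29/3)x + 15
Δ (E_{1} Δ) f = 6x + 38/3
θ f = 3x^3 + (2/3)x^2 + 7x
(Δ E_{1} Δ + θ) f = 3x^3 + (2/3)x^2 + 13x + 38/3


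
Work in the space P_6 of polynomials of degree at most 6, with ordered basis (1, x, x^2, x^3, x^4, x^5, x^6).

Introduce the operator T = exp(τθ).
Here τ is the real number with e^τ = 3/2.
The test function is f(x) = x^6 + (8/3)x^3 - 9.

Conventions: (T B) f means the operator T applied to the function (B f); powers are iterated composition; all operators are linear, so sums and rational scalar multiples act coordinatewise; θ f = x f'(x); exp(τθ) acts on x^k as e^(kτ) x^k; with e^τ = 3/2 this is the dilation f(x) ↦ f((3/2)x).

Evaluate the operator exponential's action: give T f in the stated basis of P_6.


exp(τθ) x^k = e^(kτ) x^k; with e^τ = 3/2 this sends x^k to (3/2)^k x^k
x^3 ↦ 27/8 x^3
x^6 ↦ 729/64 x^6
applying this coordinatewise to f: exp(τθ) f = (729/64)x^6 + 9x^3 - 9

g(x) = (729/64)x^6 + 9x^3 - 9


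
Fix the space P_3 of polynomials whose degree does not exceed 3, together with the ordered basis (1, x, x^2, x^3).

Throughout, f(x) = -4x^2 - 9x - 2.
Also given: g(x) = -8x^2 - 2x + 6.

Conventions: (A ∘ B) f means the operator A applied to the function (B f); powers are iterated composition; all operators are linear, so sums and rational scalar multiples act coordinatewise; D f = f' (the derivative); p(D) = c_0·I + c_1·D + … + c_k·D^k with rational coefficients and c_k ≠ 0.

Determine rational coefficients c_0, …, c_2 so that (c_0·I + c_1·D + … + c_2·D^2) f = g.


c_0 = 2, c_1 = -2, c_2 = 1

D^0 f = -4x^2 - 9x - 2
D^1 f = -8x - 9
D^2 f = -8
matching coefficients of g against c_0 f + c_1 Df + … from the top degree down determines the c_i
solution: c_0 = 2, c_1 = -2, c_2 = 1


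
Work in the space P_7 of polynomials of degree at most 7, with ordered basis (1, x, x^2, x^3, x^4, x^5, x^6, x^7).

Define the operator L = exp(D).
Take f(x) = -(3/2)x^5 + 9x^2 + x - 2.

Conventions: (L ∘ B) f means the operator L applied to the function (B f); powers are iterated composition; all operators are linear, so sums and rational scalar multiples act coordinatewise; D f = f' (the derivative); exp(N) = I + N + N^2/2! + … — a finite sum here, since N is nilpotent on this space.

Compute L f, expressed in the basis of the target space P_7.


g(x) = -(3/2)x^5 - (15/2)x^4 - 15x^3 - 6x^2 + (23/2)x + 13/2

order-1 term: -(15/2)x^4 + 18x + 1
order-2 term: -15x^3 + 9
order-3 term: -15x^2
order-4 term: -(15/2)x
order-5 term: -3/2
the series for exp(D) f terminates at order 5
exp(D) f = -(3/2)x^5 - (15/2)x^4 - 15x^3 - 6x^2 + (23/2)x + 13/2


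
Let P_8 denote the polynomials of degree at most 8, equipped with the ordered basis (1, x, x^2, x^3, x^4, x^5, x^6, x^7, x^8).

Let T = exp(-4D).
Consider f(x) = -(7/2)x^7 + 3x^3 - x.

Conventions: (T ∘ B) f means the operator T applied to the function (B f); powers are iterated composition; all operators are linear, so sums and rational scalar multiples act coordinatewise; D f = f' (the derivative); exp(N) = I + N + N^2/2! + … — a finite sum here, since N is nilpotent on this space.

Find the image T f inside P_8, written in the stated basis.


the result is g(x) = -(7/2)x^7 + 98x^6 - 1176x^5 + 7840x^4 - 31357x^3 + 75228x^2 - 100209x + 57156

order-1 term: 98x^6 - 36x^2 + 4
order-2 term: -1176x^5 + 144x
order-3 term: 7840x^4 - 192
order-4 term: -31360x^3
order-5 term: 75264x^2
order-6 term: -100352x
order-7 term: 57344
the series for exp(-4D) f terminates at order 7
exp(-4D) f = -(7/2)x^7 + 98x^6 - 1176x^5 + 7840x^4 - 31357x^3 + 75228x^2 - 100209x + 57156


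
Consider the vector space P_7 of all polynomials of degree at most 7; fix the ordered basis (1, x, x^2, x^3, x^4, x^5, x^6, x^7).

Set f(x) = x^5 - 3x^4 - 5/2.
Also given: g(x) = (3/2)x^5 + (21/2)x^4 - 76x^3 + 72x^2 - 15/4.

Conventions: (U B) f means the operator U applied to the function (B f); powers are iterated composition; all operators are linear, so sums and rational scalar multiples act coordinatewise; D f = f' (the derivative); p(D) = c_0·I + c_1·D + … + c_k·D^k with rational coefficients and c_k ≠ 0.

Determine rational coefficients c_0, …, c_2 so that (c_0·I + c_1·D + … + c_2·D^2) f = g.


D^0 f = x^5 - 3x^4 - 5/2
D^1 f = 5x^4 - 12x^3
D^2 f = 20x^3 - 36x^2
matching coefficients of g against c_0 f + c_1 Df + … from the top degree down determines the c_i
solution: c_0 = 3/2, c_1 = 3, c_2 = -2

p(D) = (3/2)·I + 3·D − 2·D^2, i.e. c_0 = 3/2, c_1 = 3, c_2 = -2


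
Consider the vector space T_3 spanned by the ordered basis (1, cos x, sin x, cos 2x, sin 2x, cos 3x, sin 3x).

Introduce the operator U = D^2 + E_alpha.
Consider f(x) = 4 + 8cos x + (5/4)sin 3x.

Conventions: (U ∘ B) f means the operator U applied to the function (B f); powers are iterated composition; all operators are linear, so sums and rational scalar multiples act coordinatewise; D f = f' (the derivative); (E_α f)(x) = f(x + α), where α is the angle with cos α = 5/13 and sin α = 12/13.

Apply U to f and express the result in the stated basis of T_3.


D f = -8sin x + (15/4)cos 3x
D D f = -8cos x - (45/4)sin 3x
E_alpha f = 4 + (40/13)cos x - (96/13)sin x - (1035/2197)cos 3x - (10175/8788)sin 3x
(D^2 + E_alpha) f = 4 - (64/13)cos x - (96/13)sin x - (1035/2197)cos 3x - (27260/2197)sin 3x

the image equals g(x) = 4 - (64/13)cos x - (96/13)sin x - (1035/2197)cos 3x - (27260/2197)sin 3x


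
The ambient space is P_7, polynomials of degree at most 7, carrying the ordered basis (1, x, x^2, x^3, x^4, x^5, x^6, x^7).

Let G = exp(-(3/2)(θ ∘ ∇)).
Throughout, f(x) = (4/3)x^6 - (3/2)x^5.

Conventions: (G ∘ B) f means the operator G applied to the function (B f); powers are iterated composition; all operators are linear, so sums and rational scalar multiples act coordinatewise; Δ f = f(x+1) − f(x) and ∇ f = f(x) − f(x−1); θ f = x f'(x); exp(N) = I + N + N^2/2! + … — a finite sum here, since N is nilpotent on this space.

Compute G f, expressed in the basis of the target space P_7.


order-1 term: -60x^5 + 165x^4 - (375/2)x^3 + 105x^2 - (93/4)x
order-2 term: 900x^4 - 2835x^3 + (12915/4)x^2 - (10395/8)x
order-3 term: -5400x^3 + 13905x^2 - (37125/4)x
order-4 term: 12150x^2 - (66015/4)x
order-5 term: -7290x
the series for exp(-(3/2)(θ ∘ ∇)) f terminates at order 5
exp(-(3/2)(θ ∘ ∇)) f = (4/3)x^6 - (123/2)x^5 + 1065x^4 - (16845/2)x^3 + (117555/4)x^2 - (275181/8)x

g(x) = (4/3)x^6 - (123/2)x^5 + 1065x^4 - (16845/2)x^3 + (117555/4)x^2 - (275181/8)x


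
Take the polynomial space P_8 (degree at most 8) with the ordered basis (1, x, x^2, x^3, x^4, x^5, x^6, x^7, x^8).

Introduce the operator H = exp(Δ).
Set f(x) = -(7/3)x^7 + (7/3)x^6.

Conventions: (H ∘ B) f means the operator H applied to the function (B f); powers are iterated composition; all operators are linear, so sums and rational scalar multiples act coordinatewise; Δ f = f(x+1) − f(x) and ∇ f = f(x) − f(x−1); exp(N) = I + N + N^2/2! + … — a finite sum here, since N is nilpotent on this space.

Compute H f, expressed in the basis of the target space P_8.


order-1 term: -(49/3)x^6 - 35x^5 - (140/3)x^4 - 35x^3 - 14x^2 - (7/3)x
order-2 term: -49x^5 - 210x^4 - (1295/3)x^3 - 490x^2 - (889/3)x - 224/3
order-3 term: -(245/3)x^4 - (1330/3)x^3 - 1015x^2 - 1120x - 1477/3
order-4 term: -(245/3)x^3 - 455x^2 - (2765/3)x - 665
order-5 term: -49x^2 - 231x - 875/3
order-6 term: -(49/3)x - 140/3
order-7 term: -7/3
the series for exp(Δ) f terminates at order 7
exp(Δ) f = -(7/3)x^7 - 14x^6 - 84x^5 - (1015/3)x^4 - (2975/3)x^3 - 2023x^2 - (7763/3)x - 4718/3

the result is g(x) = -(7/3)x^7 - 14x^6 - 84x^5 - (1015/3)x^4 - (2975/3)x^3 - 2023x^2 - (7763/3)x - 4718/3


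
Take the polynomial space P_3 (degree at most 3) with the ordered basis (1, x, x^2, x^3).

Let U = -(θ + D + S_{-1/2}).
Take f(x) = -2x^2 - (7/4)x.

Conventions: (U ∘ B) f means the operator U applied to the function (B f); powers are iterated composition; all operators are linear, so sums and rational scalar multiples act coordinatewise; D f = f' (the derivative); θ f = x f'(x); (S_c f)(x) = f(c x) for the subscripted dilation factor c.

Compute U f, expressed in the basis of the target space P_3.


the result is g(x) = (9/2)x^2 + (39/8)x + 7/4

θ f = -4x^2 - (7/4)x
D f = -4x - 7/4
S_{-1/2} f = -(1/2)x^2 + (7/8)x
(θ + D + S_{-1/2}) f = -(9/2)x^2 - (39/8)x - 7/4
(-(θ + D + S_{-1/2})) f = (9/2)x^2 + (39/8)x + 7/4


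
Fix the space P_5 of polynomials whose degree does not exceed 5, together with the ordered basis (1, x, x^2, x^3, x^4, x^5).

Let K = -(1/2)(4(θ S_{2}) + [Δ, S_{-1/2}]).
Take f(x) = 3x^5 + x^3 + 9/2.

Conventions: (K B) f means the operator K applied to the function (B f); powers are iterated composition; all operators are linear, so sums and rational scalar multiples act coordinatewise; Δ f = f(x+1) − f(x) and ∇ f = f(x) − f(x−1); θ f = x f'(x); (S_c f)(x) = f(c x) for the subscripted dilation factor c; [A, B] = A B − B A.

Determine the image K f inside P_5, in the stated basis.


S_{2} f = 96x^5 + 8x^3 + 9/2
θ S_{2} f = 480x^5 + 24x^3
(4(θ S_{2})) f = 1920x^5 + 96x^3
S_{-1/2} f = -(3/32)x^5 - (1/8)x^3 + 9/2
Δ S_{-1/2} f = -(15/32)x^4 - (15/16)x^3 - (21/16)x^2 - (27/32)x - 7/32
Δ f = 15x^4 + 30x^3 + 33x^2 + 18x + 4
S_{-1/2} Δ f = (15/16)x^4 - (15/4)x^3 + (33/4)x^2 - 9x + 4
[Δ, S_{-1/2}] f = -(45/32)x^4 + (45/16)x^3 - (153/16)x^2 + (261/32)x - 135/32
(4(θ S_{2}) + [Δ, S_{-1/2}]) f = 1920x^5 - (45/32)x^4 + (1581/16)x^3 - (153/16)x^2 + (261/32)x - 135/32
(-(1/2)(4(θ S_{2}) + [Δ, S_{-1/2}])) f = -960x^5 + (45/64)x^4 - (1581/32)x^3 + (153/32)x^2 - (261/64)x + 135/64

the result is g(x) = -960x^5 + (45/64)x^4 - (1581/32)x^3 + (153/32)x^2 - (261/64)x + 135/64
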